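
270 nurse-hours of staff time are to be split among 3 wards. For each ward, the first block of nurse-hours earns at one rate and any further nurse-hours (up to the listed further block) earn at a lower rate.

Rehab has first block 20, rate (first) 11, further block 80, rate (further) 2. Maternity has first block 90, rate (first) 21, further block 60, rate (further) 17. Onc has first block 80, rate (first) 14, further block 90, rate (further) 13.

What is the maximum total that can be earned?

Order all 6 blocks by rate: Maternity/tier1 21 > Maternity/tier2 17 > Onc/tier1 14 > Onc/tier2 13 > Rehab/tier1 11 > Rehab/tier2 2.
Maternity tier1 at 21: fill all 90 ; 180 left.
Fill Maternity tier2 block (60 at 17) ; 120 left.
Onc tier1 at 14: fill all 80 ; 40 left.
Onc/tier2: +40 of 90 at 13; pool empty.
Total = 21×90 + 17×60 + 14×80 + 13×40 = 4550.

4550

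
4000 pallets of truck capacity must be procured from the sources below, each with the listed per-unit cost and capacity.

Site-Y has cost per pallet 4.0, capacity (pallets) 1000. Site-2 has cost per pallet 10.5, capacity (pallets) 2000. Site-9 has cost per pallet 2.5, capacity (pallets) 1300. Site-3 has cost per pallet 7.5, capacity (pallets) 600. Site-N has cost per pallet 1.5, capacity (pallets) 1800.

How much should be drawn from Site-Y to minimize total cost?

900

Cheapest first:
Site-N at 1.5: take all 1800 pallets — 2200 still needed.
Site-9 at 2.5: take all 1300 pallets — 900 still needed.
Site-Y (4.0): take the remaining 900 — done.
Site-3, Site-2: unused.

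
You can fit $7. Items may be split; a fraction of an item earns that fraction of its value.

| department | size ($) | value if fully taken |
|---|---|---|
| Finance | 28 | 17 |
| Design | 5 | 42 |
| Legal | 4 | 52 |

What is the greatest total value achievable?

Sort by value density: Legal 52/4≈13, Design 42/5≈8.4, Finance 17/28≈0.607.
Take all of Legal (4 $, value 52) — 3 $ left.
3 $ left: a 3/5 share of Design gives 42×3/5 = 25.2.
Total value = 77.2.

77.2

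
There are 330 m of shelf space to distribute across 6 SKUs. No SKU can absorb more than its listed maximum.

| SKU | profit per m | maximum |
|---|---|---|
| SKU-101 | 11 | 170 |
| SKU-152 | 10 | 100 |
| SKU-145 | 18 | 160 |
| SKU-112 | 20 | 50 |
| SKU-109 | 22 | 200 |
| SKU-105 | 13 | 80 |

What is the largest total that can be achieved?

Rank by profit per m: SKU-109 22 > SKU-112 20 > SKU-145 18 > SKU-105 13 > SKU-101 11 > SKU-152 10.
SKU-109 takes 200 to reach its cap of 200 ; 130 left.
SKU-112 takes 50 to reach its cap of 50 ; 80 left.
SKU-145: +80 (room for 160) → 80. Pool exhausted.
Total = 18×80 + 20×50 + 22×200 = 6840.

6840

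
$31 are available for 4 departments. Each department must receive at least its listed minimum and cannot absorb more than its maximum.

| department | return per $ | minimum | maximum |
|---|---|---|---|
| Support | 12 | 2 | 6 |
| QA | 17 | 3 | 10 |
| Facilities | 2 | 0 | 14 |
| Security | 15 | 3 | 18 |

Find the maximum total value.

476

Meeting every minimum uses 2+3+0+3 = 8 $, leaving 23.
Highest return per $ first: QA 17 > Security 15 > Support 12 > Facilities 2.
Give QA 7 more to hit its cap of 10 → 16 left.
Security: +15 to 18 (cap) → 1 left.
Only 1 left; Support takes them to reach 3.
Total = 12×3 + 17×10 + 15×18 = 476.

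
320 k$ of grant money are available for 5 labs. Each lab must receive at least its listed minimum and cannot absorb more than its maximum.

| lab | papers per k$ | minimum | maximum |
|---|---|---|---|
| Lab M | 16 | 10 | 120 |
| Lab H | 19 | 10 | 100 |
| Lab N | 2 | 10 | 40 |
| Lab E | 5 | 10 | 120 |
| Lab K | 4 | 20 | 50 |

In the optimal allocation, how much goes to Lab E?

Meeting every minimum uses 10+10+10+10+20 = 60 k$, leaving 260.
Highest papers per k$ first: Lab H 19 > Lab M 16 > Lab E 5 > Lab K 4 > Lab N 2.
Lab H takes 90 more to reach its cap of 100 ; 170 left.
Give Lab M 110 more to hit its cap of 120 ; 60 left.
Lab E has room for 110 more but only 60 remain, so it gets 70.

70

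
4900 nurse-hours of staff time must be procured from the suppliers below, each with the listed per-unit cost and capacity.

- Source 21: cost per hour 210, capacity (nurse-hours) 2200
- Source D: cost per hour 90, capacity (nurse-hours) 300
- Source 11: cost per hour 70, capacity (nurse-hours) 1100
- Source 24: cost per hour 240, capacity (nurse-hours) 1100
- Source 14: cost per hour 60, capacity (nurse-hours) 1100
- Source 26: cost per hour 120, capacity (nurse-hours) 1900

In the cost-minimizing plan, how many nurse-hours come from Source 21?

500

Use suppliers in increasing cost order.
Take 1100 from Source 14 at 60 → need 3800 more.
Source 11 (70): use full 1100 → 2700 nurse-hours to go.
Source D (90): use full 300 → 2400 nurse-hours to go.
Source 26 (120): use full 1900 → 500 nurse-hours to go.
Source 21 at 210: take 500 of its 2200 → requirement met.
Source 24: unused.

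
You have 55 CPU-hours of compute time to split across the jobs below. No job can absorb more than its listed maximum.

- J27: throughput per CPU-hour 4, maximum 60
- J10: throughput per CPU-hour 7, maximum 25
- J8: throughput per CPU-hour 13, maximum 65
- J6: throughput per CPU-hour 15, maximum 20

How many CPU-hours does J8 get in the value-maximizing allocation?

35

Order the jobs by throughput per CPU-hour: J6 15 > J8 13 > J10 7 > J27 4.
J6 takes 20 to reach its cap of 20 ; 35 left.
Only 35 left; J8 takes them to reach 35.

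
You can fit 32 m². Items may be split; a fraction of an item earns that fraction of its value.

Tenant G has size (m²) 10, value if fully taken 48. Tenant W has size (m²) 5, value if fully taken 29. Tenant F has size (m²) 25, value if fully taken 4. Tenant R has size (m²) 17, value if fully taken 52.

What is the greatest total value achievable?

Sort by value density: Tenant W 29/5≈5.8, Tenant G 48/10≈4.8, Tenant R 52/17≈3.06, Tenant F 4/25≈0.16.
All 5 m² of Tenant W fit (value 29) → 27 remain.
All 10 m² of Tenant G fit (value 48) → 17 remain.
Tenant R: take in full, 17 m² for value 52 → 0 left.
Total value = 129.

129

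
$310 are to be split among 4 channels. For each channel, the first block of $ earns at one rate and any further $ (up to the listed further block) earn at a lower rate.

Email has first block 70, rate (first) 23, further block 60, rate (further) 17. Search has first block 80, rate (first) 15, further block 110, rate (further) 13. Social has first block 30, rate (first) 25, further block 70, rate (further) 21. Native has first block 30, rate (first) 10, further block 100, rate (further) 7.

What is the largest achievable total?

6050

Order all 8 blocks by rate: Social/tier1 25 > Email/tier1 23 > Social/tier2 21 > Email/tier2 17 > Search/tier1 15 > Search/tier2 13 > Native/tier1 10 > Native/tier2 7.
Social/tier1 (25): +30 — 280 left.
Email/tier1 (23): +70 — 210 left.
Social tier2 at 21: fill all 70 — 140 left.
Email/tier2 (17): +60 — 80 left.
Search tier1 at 15: fill all 80 — 0 left.
Total = 25×30 + 23×70 + 21×70 + 17×60 + 15×80 = 6050.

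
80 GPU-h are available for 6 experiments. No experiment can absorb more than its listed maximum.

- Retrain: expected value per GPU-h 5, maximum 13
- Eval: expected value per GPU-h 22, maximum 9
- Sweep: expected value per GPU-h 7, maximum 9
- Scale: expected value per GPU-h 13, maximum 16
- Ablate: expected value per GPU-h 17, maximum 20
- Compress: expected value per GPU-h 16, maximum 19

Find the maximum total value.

1148

Order the experiments by expected value per GPU-h: Eval 22 > Ablate 17 > Compress 16 > Scale 13 > Sweep 7 > Retrain 5.
Eval takes 9 to reach its cap of 9 ; 71 left.
Give Ablate 20 to hit its cap of 20 ; 51 left.
Give Compress 19 to hit its cap of 19 ; 32 left.
Give Scale 16 to hit its cap of 16 ; 16 left.
Sweep: +9 to 9 (cap) ; 7 left.
Retrain: +7 (room for 13) → 7. Pool exhausted.
Total = 5×7 + 22×9 + 7×9 + 13×16 + 17×20 + 16×19 = 1148.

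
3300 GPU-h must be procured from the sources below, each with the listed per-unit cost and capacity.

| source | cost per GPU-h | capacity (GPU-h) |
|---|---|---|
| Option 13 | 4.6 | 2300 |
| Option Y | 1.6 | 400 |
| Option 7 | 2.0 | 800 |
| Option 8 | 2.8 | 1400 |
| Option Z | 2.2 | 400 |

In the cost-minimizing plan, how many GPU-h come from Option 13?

Use sources in increasing cost order.
Take 400 from Option Y at 1.6 — need 2900 more.
Take 800 from Option 7 at 2.0 — need 2100 more.
Take 400 from Option Z at 2.2 — need 1700 more.
Option 8 at 2.8: take all 1400 GPU-h — 300 still needed.
Option 13 (4.6): take the remaining 300 — done.

300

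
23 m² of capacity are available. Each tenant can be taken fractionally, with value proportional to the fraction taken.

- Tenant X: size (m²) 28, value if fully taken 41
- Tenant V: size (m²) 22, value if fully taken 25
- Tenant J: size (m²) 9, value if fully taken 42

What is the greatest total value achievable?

62.5

Sort by value density: Tenant J 42/9≈4.67, Tenant X 41/28≈1.46, Tenant V 25/22≈1.14.
All 9 m² of Tenant J fit (value 42) — 14 remain.
Only 14 m² remain; take 14/28 of Tenant X for value 41×14/28 = 20.5.
Total value = 62.5.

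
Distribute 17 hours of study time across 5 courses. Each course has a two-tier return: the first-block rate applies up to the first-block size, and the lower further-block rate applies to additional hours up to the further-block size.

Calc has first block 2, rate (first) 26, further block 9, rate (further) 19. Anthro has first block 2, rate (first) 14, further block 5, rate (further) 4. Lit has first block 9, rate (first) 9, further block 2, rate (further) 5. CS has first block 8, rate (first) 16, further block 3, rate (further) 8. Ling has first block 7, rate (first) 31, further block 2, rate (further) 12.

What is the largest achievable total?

421

Rank every tier by rate: Ling/first 31 > Calc/first 26 > Calc/second 19 > CS/first 16 > Anthro/first 14 > Ling/second 12 > Lit/first 9 > CS/second 8 > Lit/second 5 > Anthro/second 4.
Ling first at 31: fill all 7 → 10 left.
Calc first at 26: fill all 2 → 8 left.
Calc/second: +8 of 9 at 19; pool empty.
Total = 31×7 + 26×2 + 19×8 = 421.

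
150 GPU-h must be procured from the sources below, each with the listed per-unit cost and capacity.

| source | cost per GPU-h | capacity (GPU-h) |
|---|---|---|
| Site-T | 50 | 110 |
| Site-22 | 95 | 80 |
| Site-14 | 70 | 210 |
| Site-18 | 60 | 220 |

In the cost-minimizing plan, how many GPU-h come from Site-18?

40

Fill from the cheapest source first.
Site-T at 50: take all 110 GPU-h → 40 still needed.
Site-18 at 60: take 40 of its 220 → requirement met.
Site-14, Site-22: unused.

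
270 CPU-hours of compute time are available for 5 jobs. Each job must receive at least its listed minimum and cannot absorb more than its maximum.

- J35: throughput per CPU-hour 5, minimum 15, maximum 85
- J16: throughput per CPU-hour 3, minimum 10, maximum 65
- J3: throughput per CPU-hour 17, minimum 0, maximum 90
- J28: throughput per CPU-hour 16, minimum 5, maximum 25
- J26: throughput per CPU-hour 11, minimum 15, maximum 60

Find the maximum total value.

Meeting every minimum uses 15+10+0+5+15 = 45 CPU-hours, leaving 225.
Rank by throughput per CPU-hour: J3 17 > J28 16 > J26 11 > J35 5 > J16 3.
J3 takes 90 more to reach its cap of 90 → 135 left.
Give J28 20 more to hit its cap of 25 → 115 left.
J26: +45 to 60 (cap) → 70 left.
Give J35 70 more to hit its cap of 85 → 0 left.
Total = 5×85 + 3×10 + 17×90 + 16×25 + 11×60 = 3045.

3045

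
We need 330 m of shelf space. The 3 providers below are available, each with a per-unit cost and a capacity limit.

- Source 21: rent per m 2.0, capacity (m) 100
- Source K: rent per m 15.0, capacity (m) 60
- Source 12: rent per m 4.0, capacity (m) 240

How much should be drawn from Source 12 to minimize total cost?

230

Fill from the cheapest provider first.
Source 21 at 2.0: take all 100 m ; 230 still needed.
Take 230 from Source 12 at 4.0 to finish.
Source K: unused.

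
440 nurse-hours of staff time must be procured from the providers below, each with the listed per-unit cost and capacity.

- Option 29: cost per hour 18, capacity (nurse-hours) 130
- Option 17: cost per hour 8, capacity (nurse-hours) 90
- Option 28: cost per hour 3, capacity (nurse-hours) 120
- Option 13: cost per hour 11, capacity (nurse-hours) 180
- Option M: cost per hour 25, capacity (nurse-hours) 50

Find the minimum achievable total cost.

Cheapest first:
Option 28 (3): use full 120 — 320 nurse-hours to go.
Take 90 from Option 17 at 8 — need 230 more.
Take 180 from Option 13 at 11 — need 50 more.
Option 29 (18): take the remaining 50 — done.
Option M: unused.
Cost = 120×3 + 90×8 + 180×11 + 50×18 = 3960.

3960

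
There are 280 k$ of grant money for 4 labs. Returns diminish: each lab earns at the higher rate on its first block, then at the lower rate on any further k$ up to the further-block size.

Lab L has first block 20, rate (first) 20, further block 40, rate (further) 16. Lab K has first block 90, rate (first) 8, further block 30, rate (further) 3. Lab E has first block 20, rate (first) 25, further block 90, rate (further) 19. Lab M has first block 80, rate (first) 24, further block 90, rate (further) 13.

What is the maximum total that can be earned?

5560

Order all 8 blocks by rate: Lab E/first 25 > Lab M/first 24 > Lab L/first 20 > Lab E/second 19 > Lab L/second 16 > Lab M/second 13 > Lab K/first 8 > Lab K/second 3.
Lab E/first (25): +20 ; 260 left.
Lab M/first (24): +80 ; 180 left.
Lab L first at 20: fill all 20 ; 160 left.
Lab E/second (19): +90 ; 70 left.
Lab L second at 16: fill all 40 ; 30 left.
Lab M/second: +30 of 90 at 13; pool empty.
Total = 25×20 + 24×80 + 20×20 + 19×90 + 16×40 + 13×30 = 5560.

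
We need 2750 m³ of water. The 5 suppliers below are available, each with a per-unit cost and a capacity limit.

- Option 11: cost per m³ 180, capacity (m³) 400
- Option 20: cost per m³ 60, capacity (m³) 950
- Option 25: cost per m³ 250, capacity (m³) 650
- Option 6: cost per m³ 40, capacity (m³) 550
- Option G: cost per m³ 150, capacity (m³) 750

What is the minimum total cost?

288500

Cheapest first:
Option 6 (40): use full 550 — 2200 m³ to go.
Option 20 at 60: take all 950 m³ — 1250 still needed.
Option G (150): use full 750 — 500 m³ to go.
Option 11 at 180: take all 400 m³ — 100 still needed.
Take 100 from Option 25 at 250 to finish.
Cost = 550×40 + 950×60 + 750×150 + 400×180 + 100×250 = 288500.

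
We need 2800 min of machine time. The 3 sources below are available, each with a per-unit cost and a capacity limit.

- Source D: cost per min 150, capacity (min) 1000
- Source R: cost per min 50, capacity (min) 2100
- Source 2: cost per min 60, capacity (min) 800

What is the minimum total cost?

147000

Fill from the cheapest source first.
Source R at 50: take all 2100 min → 700 still needed.
Source 2 (60): take the remaining 700 → done.
Source D: unused.
Cost = 2100×50 + 700×60 = 147000.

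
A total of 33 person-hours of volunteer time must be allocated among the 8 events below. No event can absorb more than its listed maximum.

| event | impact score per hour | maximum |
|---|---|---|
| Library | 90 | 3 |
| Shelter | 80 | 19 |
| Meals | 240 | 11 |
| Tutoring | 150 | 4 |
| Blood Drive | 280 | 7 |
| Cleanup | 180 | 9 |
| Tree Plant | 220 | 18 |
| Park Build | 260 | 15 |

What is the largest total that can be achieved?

8500

Rank by impact score per hour: Blood Drive 280 > Park Build 260 > Meals 240 > Tree Plant 220 > Cleanup 180 > Tutoring 150 > Library 90 > Shelter 80.
Blood Drive: +7 to 7 (cap) — 26 left.
Park Build: +15 to 15 (cap) — 11 left.
Meals: +11 to 11 (cap) — 0 left.
Total = 240×11 + 280×7 + 260×15 = 8500.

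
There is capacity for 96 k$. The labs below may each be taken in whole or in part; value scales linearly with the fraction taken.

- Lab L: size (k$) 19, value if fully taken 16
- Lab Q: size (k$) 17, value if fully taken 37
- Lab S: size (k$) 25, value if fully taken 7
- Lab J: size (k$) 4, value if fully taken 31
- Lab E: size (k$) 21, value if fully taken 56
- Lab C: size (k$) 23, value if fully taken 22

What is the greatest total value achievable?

165.36

Rank by value-to-size ratio: Lab J 31/4≈7.75, Lab E 56/21≈2.67, Lab Q 37/17≈2.18, Lab C 22/23≈0.957, Lab L 16/19≈0.842, Lab S 7/25≈0.28.
Lab J: take in full, 4 k$ for value 31 — 92 left.
All 21 k$ of Lab E fit (value 56) — 71 remain.
All 17 k$ of Lab Q fit (value 37) — 54 remain.
All 23 k$ of Lab C fit (value 22) — 31 remain.
Lab L: take in full, 19 k$ for value 16 — 12 left.
Fill the last 12 k$ with part of Lab S: 12/25 of it earns 3.36.
Total value = 165.36.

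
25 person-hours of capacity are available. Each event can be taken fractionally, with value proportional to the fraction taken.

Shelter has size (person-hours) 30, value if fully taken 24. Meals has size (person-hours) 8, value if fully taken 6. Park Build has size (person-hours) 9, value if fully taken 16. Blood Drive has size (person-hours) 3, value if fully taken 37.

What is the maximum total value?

Sort by value density: Blood Drive 37/3≈12.3, Park Build 16/9≈1.78, Shelter 24/30≈0.8, Meals 6/8≈0.75.
Blood Drive: take in full, 3 person-hours for value 37 → 22 left.
Park Build: take in full, 9 person-hours for value 16 → 13 left.
13 person-hours left: a 13/30 share of Shelter gives 24×13/30 = 10.4.
Total value = 63.4.

63.4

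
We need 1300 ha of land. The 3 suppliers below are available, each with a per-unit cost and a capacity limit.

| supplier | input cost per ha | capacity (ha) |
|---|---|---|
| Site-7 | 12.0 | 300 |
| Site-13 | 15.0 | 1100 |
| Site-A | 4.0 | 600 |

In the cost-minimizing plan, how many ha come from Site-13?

Cheapest first:
Take 600 from Site-A at 4.0 — need 700 more.
Site-7 at 12.0: take all 300 ha — 400 still needed.
Site-13 at 15.0: take 400 of its 1100 — requirement met.

400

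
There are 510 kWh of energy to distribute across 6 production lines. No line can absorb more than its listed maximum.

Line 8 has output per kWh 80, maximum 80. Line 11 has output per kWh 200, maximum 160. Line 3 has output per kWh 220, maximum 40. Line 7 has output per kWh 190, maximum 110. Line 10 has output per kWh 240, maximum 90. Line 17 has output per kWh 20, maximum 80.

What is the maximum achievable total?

Highest output per kWh first: Line 10 240 > Line 3 220 > Line 11 200 > Line 7 190 > Line 8 80 > Line 17 20.
Line 10: +90 to 90 (cap) ; 420 left.
Give Line 3 40 to hit its cap of 40 ; 380 left.
Line 11: +160 to 160 (cap) ; 220 left.
Give Line 7 110 to hit its cap of 110 ; 110 left.
Line 8 takes 80 to reach its cap of 80 ; 30 left.
Only 30 left; Line 17 takes them to reach 30.
Total = 80×80 + 200×160 + 220×40 + 190×110 + 240×90 + 20×30 = 90300.

90300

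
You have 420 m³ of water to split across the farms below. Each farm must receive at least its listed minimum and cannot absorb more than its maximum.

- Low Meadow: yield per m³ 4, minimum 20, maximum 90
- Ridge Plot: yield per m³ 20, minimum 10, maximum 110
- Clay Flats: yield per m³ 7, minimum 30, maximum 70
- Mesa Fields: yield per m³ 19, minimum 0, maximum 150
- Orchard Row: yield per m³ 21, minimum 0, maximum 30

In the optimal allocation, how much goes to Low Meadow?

60

Meeting every minimum uses 20+10+30+0+0 = 60 m³, leaving 360.
Order the farms by yield per m³: Orchard Row 21 > Ridge Plot 20 > Mesa Fields 19 > Clay Flats 7 > Low Meadow 4.
Orchard Row: +30 to 30 (cap) → 330 left.
Give Ridge Plot 100 more to hit its cap of 110 → 230 left.
Mesa Fields takes 150 more to reach its cap of 150 → 80 left.
Clay Flats: +40 to 70 (cap) → 40 left.
Only 40 left; Low Meadow takes them to reach 60.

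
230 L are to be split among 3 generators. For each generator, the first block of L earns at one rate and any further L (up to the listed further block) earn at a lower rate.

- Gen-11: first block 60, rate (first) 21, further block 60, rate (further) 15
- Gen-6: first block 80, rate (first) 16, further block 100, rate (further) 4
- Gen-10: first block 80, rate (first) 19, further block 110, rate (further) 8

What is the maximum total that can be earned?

Treat each block as its own option and order by rate: Gen-11/tier1 21 > Gen-10/tier1 19 > Gen-6/tier1 16 > Gen-11/tier2 15 > Gen-10/tier2 8 > Gen-6/tier2 4.
Gen-11/tier1 (21): +60 → 170 left.
Gen-10/tier1 (19): +80 → 90 left.
Fill Gen-6 tier1 block (80 at 16) → 10 left.
10 remain; put them into Gen-11 tier2 at 15.
Total = 21×60 + 19×80 + 16×80 + 15×10 = 4210.

4210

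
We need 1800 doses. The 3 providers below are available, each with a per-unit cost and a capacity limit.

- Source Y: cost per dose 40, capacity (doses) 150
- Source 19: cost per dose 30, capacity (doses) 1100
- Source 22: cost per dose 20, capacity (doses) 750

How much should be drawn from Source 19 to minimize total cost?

1050

Use providers in increasing cost order.
Source 22 (20): use full 750 → 1050 doses to go.
Source 19 at 30: take 1050 of its 1100 → requirement met.
Source Y: unused.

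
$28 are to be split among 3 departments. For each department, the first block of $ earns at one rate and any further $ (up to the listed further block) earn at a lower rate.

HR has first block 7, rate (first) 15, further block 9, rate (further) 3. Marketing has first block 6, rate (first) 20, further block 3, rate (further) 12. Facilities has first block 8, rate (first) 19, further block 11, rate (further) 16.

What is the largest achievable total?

493

Treat each block as its own option and order by rate: Marketing/tier1 20 > Facilities/tier1 19 > Facilities/tier2 16 > HR/tier1 15 > Marketing/tier2 12 > HR/tier2 3.
Fill Marketing tier1 block (6 at 20) → 22 left.
Facilities/tier1 (19): +8 → 14 left.
Fill Facilities tier2 block (11 at 16) → 3 left.
HR tier1 at 15: only 3 left, fill 3.
Total = 20×6 + 19×8 + 16×11 + 15×3 = 493.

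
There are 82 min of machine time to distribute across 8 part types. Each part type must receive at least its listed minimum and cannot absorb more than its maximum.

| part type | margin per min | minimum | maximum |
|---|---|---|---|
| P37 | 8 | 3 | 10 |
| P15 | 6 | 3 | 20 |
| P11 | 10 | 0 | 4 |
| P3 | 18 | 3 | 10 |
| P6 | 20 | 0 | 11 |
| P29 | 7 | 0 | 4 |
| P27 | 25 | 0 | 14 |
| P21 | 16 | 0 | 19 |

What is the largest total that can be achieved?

Meeting every minimum uses 3+3+0+3+0+0+0+0 = 9 min, leaving 73.
Highest margin per min first: P27 25 > P6 20 > P3 18 > P21 16 > P11 10 > P37 8 > P29 7 > P15 6.
Give P27 14 more to hit its cap of 14 ; 59 left.
Give P6 11 more to hit its cap of 11 ; 48 left.
P3: +7 to 10 (cap) ; 41 left.
P21: +19 to 19 (cap) ; 22 left.
P11: +4 to 4 (cap) ; 18 left.
Give P37 7 more to hit its cap of 10 ; 11 left.
P29: +4 to 4 (cap) ; 7 left.
P15: +7 (room for 17) → 10. Pool exhausted.
Total = 8×10 + 6×10 + 10×4 + 18×10 + 20×11 + 7×4 + 25×14 + 16×19 = 1262.

1262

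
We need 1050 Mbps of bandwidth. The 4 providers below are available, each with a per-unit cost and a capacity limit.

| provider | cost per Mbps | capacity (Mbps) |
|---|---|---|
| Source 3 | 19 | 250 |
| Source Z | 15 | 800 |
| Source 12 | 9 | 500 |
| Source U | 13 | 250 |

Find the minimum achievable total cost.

12250

Cheapest first:
Take 500 from Source 12 at 9 ; need 550 more.
Source U (13): use full 250 ; 300 Mbps to go.
Take 300 from Source Z at 15 to finish.
Source 3: unused.
Cost = 500×9 + 250×13 + 300×15 = 12250.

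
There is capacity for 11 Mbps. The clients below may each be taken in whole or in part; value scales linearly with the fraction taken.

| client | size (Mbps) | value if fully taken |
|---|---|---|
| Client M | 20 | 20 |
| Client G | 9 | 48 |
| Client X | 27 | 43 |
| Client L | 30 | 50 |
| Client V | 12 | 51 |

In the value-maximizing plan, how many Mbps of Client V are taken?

2

Best value per unit of size first: Client G 48/9≈5.33, Client V 51/12≈4.25, Client L 50/30≈1.67, Client X 43/27≈1.59, Client M 20/20≈1.
Take all of Client G (9 Mbps, value 48) ; 2 Mbps left.
2 Mbps left: a 2/12 share of Client V gives 51×2/12 = 8.5.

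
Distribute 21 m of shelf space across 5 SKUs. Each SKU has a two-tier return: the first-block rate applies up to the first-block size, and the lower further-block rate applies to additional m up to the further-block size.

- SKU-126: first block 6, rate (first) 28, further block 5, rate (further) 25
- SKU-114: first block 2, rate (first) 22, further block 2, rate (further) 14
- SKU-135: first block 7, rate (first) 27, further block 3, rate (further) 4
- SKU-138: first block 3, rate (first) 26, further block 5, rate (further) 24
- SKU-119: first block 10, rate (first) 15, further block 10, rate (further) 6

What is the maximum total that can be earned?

560

Order all 10 blocks by rate: SKU-126/T1 28 > SKU-135/T1 27 > SKU-138/T1 26 > SKU-126/T2 25 > SKU-138/T2 24 > SKU-114/T1 22 > SKU-119/T1 15 > SKU-114/T2 14 > SKU-119/T2 6 > SKU-135/T2 4.
Fill SKU-126 T1 block (6 at 28) → 15 left.
SKU-135/T1 (27): +7 → 8 left.
SKU-138/T1 (26): +3 → 5 left.
SKU-126/T2 (25): +5 → 0 left.
Total = 28×6 + 27×7 + 26×3 + 25×5 = 560.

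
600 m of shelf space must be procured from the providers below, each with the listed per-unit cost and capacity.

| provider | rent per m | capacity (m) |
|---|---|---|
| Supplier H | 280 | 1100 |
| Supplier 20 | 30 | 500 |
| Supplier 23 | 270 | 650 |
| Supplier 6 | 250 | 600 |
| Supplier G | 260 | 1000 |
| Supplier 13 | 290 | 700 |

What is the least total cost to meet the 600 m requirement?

Use providers in increasing cost order.
Supplier 20 at 30: take all 500 m ; 100 still needed.
Supplier 6 at 250: take 100 of its 600 ; requirement met.
Supplier G, Supplier 23, Supplier H, Supplier 13: unused.
Cost = 500×30 + 100×250 = 40000.

40000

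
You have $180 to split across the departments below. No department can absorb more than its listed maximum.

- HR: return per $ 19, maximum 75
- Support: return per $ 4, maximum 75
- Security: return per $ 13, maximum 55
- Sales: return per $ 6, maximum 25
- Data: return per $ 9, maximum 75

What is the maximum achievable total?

2590

Highest return per $ first: HR 19 > Security 13 > Data 9 > Sales 6 > Support 4.
Give HR 75 to hit its cap of 75 ; 105 left.
Security takes 55 to reach its cap of 55 ; 50 left.
Only 50 left; Data takes them to reach 50.
Total = 19×75 + 13×55 + 9×50 = 2590.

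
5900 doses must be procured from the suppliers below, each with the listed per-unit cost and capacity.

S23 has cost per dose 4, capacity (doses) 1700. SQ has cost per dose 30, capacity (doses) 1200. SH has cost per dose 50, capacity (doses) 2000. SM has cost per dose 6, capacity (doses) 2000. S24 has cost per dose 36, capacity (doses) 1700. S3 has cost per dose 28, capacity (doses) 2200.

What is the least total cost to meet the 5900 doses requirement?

80400

Fill from the cheapest supplier first.
Take 1700 from S23 at 4 ; need 4200 more.
SM at 6: take all 2000 doses ; 2200 still needed.
S3 (28): use full 2200 ; 0 doses to go.
SQ, S24, SH: unused.
Cost = 1700×4 + 2000×6 + 2200×28 = 80400.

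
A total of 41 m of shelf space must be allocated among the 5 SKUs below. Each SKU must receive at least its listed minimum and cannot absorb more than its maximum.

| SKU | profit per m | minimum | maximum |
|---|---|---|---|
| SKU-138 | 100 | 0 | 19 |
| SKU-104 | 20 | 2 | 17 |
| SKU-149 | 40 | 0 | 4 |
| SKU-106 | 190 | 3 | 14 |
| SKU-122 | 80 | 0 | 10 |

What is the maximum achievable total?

Meeting every minimum uses 0+2+0+3+0 = 5 m, leaving 36.
Rank by profit per m: SKU-106 190 > SKU-138 100 > SKU-122 80 > SKU-149 40 > SKU-104 20.
SKU-106 takes 11 more to reach its cap of 14 — 25 left.
SKU-138: +19 to 19 (cap) — 6 left.
SKU-122: +6 (room for 10) → 6. Pool exhausted.
Total = 100×19 + 20×2 + 190×14 + 80×6 = 5080.

5080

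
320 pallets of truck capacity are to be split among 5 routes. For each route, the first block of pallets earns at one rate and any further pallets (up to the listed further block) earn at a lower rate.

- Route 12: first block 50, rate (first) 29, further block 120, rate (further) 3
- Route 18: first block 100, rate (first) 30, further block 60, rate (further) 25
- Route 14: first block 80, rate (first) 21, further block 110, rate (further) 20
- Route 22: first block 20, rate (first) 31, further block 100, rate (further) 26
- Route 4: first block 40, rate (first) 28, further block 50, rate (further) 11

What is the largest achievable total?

Rank every tier by rate: Route 22/tier1 31 > Route 18/tier1 30 > Route 12/tier1 29 > Route 4/tier1 28 > Route 22/tier2 26 > Route 18/tier2 25 > Route 14/tier1 21 > Route 14/tier2 20 > Route 4/tier2 11 > Route 12/tier2 3.
Fill Route 22 tier1 block (20 at 31) ; 300 left.
Route 18 tier1 at 30: fill all 100 ; 200 left.
Route 12/tier1 (29): +50 ; 150 left.
Route 4 tier1 at 28: fill all 40 ; 110 left.
Route 22 tier2 at 26: fill all 100 ; 10 left.
10 remain; put them into Route 18 tier2 at 25.
Total = 31×20 + 30×100 + 29×50 + 28×40 + 26×100 + 25×10 = 9040.

9040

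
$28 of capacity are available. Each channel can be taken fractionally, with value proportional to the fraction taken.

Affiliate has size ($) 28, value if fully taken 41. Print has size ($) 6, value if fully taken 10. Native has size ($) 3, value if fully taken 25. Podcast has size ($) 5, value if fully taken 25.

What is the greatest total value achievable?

Best value per unit of size first: Native 25/3≈8.33, Podcast 25/5≈5, Print 10/6≈1.67, Affiliate 41/28≈1.46.
Take all of Native (3 $, value 25) → 25 $ left.
All 5 $ of Podcast fit (value 25) → 20 remain.
Take all of Print (6 $, value 10) → 14 $ left.
14 $ left: a 14/28 share of Affiliate gives 41×14/28 = 20.5.
Total value = 80.5.

80.5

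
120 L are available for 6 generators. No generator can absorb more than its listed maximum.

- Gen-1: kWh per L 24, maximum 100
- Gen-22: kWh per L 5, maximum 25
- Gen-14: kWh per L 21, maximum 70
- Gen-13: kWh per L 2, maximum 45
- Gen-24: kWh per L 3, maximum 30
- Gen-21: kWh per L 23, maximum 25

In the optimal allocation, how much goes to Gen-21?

20

Highest kWh per L first: Gen-1 24 > Gen-21 23 > Gen-14 21 > Gen-22 5 > Gen-24 3 > Gen-13 2.
Give Gen-1 100 to hit its cap of 100 — 20 left.
Only 20 left; Gen-21 takes them to reach 20.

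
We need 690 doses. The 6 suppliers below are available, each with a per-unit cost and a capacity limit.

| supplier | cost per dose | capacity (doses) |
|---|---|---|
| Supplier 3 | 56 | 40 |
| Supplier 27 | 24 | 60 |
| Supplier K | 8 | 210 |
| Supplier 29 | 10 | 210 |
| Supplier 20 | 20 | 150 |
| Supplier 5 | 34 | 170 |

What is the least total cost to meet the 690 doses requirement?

10260

Fill from the cheapest supplier first.
Take 210 from Supplier K at 8 — need 480 more.
Supplier 29 at 10: take all 210 doses — 270 still needed.
Supplier 20 at 20: take all 150 doses — 120 still needed.
Supplier 27 at 24: take all 60 doses — 60 still needed.
Supplier 5 (34): take the remaining 60 — done.
Supplier 3: unused.
Cost = 210×8 + 210×10 + 150×20 + 60×24 + 60×34 = 10260.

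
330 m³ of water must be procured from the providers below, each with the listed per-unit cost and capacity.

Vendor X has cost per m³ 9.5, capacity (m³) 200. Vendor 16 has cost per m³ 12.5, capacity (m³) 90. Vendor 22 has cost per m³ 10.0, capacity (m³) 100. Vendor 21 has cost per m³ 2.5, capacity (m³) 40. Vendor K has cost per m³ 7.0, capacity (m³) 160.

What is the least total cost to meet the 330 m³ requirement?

Fill from the cheapest provider first.
Vendor 21 (2.5): use full 40 — 290 m³ to go.
Take 160 from Vendor K at 7.0 — need 130 more.
Vendor X at 9.5: take 130 of its 200 — requirement met.
Vendor 22, Vendor 16: unused.
Cost = 40×2.5 + 160×7.0 + 130×9.5 = 2455.

2455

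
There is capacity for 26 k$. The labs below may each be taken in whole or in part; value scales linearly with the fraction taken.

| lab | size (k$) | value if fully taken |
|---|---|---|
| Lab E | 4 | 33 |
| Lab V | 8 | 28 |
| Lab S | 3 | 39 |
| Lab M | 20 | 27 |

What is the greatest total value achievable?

Rank by value-to-size ratio: Lab S 39/3≈13, Lab E 33/4≈8.25, Lab V 28/8≈3.5, Lab M 27/20≈1.35.
All 3 k$ of Lab S fit (value 39) — 23 remain.
Take all of Lab E (4 k$, value 33) — 19 k$ left.
Lab V: take in full, 8 k$ for value 28 — 11 left.
11 k$ left: a 11/20 share of Lab M gives 27×11/20 = 14.85.
Total value = 114.85.

114.85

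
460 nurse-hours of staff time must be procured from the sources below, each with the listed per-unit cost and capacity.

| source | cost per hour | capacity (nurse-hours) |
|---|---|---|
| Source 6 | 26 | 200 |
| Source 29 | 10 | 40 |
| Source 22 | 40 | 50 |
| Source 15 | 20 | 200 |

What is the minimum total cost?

10400

Cheapest first:
Take 40 from Source 29 at 10 → need 420 more.
Source 15 at 20: take all 200 nurse-hours → 220 still needed.
Source 6 at 26: take all 200 nurse-hours → 20 still needed.
Source 22 (40): take the remaining 20 → done.
Cost = 40×10 + 200×20 + 200×26 + 20×40 = 10400.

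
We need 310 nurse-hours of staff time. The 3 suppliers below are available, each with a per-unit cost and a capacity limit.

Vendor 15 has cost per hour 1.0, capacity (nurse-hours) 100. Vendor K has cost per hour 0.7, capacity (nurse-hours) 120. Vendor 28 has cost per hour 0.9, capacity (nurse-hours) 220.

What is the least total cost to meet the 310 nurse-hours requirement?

255

Fill from the cheapest supplier first.
Take 120 from Vendor K at 0.7 — need 190 more.
Take 190 from Vendor 28 at 0.9 to finish.
Vendor 15: unused.
Cost = 120×0.7 + 190×0.9 = 255.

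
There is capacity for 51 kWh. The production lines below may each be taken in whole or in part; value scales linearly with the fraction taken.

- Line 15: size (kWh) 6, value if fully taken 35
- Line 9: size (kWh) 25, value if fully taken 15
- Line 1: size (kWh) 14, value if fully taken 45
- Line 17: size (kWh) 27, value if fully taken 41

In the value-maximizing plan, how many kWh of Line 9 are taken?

4

Best value per unit of size first: Line 15 35/6≈5.83, Line 1 45/14≈3.21, Line 17 41/27≈1.52, Line 9 15/25≈0.6.
Take all of Line 15 (6 kWh, value 35) → 45 kWh left.
Line 1: take in full, 14 kWh for value 45 → 31 left.
Take all of Line 17 (27 kWh, value 41) → 4 kWh left.
Only 4 kWh remain; take 4/25 of Line 9 for value 15×4/25 = 2.4.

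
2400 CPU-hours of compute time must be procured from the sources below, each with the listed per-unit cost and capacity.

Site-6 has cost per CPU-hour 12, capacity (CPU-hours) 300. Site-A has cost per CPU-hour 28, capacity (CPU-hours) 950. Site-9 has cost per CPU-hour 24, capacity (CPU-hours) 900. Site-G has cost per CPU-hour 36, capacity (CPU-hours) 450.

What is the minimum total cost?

60800

Use sources in increasing cost order.
Take 300 from Site-6 at 12 — need 2100 more.
Take 900 from Site-9 at 24 — need 1200 more.
Site-A at 28: take all 950 CPU-hours — 250 still needed.
Site-G at 36: take 250 of its 450 — requirement met.
Cost = 300×12 + 900×24 + 950×28 + 250×36 = 60800.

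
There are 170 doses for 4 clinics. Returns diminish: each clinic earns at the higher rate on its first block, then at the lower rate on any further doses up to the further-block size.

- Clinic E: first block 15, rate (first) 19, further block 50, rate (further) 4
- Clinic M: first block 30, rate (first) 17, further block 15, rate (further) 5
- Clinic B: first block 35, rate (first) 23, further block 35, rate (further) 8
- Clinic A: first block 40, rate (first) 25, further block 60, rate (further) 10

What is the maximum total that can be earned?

Order all 8 blocks by rate: Clinic A/T1 25 > Clinic B/T1 23 > Clinic E/T1 19 > Clinic M/T1 17 > Clinic A/T2 10 > Clinic B/T2 8 > Clinic M/T2 5 > Clinic E/T2 4.
Clinic A/T1 (25): +40 — 130 left.
Fill Clinic B T1 block (35 at 23) — 95 left.
Clinic E/T1 (19): +15 — 80 left.
Fill Clinic M T1 block (30 at 17) — 50 left.
Clinic A/T2: +50 of 60 at 10; pool empty.
Total = 25×40 + 23×35 + 19×15 + 17×30 + 10×50 = 3100.

3100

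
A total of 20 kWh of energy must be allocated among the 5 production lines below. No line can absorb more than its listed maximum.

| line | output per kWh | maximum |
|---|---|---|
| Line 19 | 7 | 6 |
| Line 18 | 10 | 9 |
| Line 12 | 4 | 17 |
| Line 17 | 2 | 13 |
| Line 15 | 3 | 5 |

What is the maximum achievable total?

Highest output per kWh first: Line 18 10 > Line 19 7 > Line 12 4 > Line 15 3 > Line 17 2.
Line 18: +9 to 9 (cap) → 11 left.
Line 19 takes 6 to reach its cap of 6 → 5 left.
Line 12: +5 (room for 17) → 5. Pool exhausted.
Total = 7×6 + 10×9 + 4×5 = 152.

152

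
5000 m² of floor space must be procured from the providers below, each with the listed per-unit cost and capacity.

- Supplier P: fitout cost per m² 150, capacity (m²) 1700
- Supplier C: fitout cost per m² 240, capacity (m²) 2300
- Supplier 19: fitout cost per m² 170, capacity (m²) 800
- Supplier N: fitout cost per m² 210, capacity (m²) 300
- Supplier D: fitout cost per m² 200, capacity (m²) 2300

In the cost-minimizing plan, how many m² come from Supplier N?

200

Fill from the cheapest provider first.
Supplier P at 150: take all 1700 m² — 3300 still needed.
Supplier 19 (170): use full 800 — 2500 m² to go.
Take 2300 from Supplier D at 200 — need 200 more.
Supplier N at 210: take 200 of its 300 — requirement met.
Supplier C: unused.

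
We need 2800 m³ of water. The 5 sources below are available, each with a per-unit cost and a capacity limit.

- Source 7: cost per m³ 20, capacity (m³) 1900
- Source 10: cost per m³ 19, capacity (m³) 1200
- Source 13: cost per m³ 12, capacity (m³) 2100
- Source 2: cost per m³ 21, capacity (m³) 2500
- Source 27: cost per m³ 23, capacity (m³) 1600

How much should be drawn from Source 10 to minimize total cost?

700

Fill from the cheapest source first.
Source 13 (12): use full 2100 ; 700 m³ to go.
Source 10 at 19: take 700 of its 1200 ; requirement met.
Source 7, Source 2, Source 27: unused.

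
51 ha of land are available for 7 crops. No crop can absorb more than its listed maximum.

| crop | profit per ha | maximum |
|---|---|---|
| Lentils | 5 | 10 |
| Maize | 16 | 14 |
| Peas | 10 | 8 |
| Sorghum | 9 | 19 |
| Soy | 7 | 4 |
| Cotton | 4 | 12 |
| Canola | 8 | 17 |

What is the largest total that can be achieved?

Highest profit per ha first: Maize 16 > Peas 10 > Sorghum 9 > Canola 8 > Soy 7 > Lentils 5 > Cotton 4.
Maize: +14 to 14 (cap) → 37 left.
Peas: +8 to 8 (cap) → 29 left.
Sorghum: +19 to 19 (cap) → 10 left.
Canola: +10 (room for 17) → 10. Pool exhausted.
Total = 16×14 + 10×8 + 9×19 + 8×10 = 555.

555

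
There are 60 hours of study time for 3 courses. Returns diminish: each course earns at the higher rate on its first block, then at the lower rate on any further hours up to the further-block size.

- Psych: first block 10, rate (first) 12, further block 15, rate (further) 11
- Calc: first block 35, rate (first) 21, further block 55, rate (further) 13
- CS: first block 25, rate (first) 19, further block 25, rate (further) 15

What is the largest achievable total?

Rank every tier by rate: Calc/tier1 21 > CS/tier1 19 > CS/tier2 15 > Calc/tier2 13 > Psych/tier1 12 > Psych/tier2 11.
Fill Calc tier1 block (35 at 21) ; 25 left.
CS/tier1 (19): +25 ; 0 left.
Total = 21×35 + 19×25 = 1210.

1210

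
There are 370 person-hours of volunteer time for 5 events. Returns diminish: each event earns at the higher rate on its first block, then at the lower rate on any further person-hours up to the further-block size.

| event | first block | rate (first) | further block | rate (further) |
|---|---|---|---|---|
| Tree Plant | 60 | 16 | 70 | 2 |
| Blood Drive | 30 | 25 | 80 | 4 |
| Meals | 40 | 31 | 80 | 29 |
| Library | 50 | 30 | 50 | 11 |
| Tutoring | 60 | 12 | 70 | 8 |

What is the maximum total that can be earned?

8040

Order all 10 blocks by rate: Meals/T1 31 > Library/T1 30 > Meals/T2 29 > Blood Drive/T1 25 > Tree Plant/T1 16 > Tutoring/T1 12 > Library/T2 11 > Tutoring/T2 8 > Blood Drive/T2 4 > Tree Plant/T2 2.
Meals/T1 (31): +40 ; 330 left.
Fill Library T1 block (50 at 30) ; 280 left.
Fill Meals T2 block (80 at 29) ; 200 left.
Fill Blood Drive T1 block (30 at 25) ; 170 left.
Fill Tree Plant T1 block (60 at 16) ; 110 left.
Tutoring T1 at 12: fill all 60 ; 50 left.
Library T2 at 11: fill all 50 ; 0 left.
Total = 31×40 + 30×50 + 29×80 + 25×30 + 16×60 + 12×60 + 11×50 = 8040.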